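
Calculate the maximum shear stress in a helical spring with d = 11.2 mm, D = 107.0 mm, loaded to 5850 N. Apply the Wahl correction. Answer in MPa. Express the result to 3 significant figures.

1310 MPa

Spring index C = D/d = 107.0/11.2 = 9.5536
K_W = (4C−1)/(4C−4) + 0.615/C = 37.214/34.214 + 0.0644 = 1.1521
τ₀ = 8FD/(πd³) = 8·5850·107.0/(π·11.2³) = 5.0076e+06/4413.7 = 1134.6 MPa
τ_max = K·τ₀ = 1.1521 × 1134.6 = 1307.1 MPa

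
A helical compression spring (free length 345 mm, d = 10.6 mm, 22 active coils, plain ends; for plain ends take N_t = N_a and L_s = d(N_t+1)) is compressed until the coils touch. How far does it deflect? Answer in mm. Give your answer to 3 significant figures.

N_t = 22; L_s = 10.6·23 = 243.8 mm
δ_solid = L₀ − L_s = 345 − 243.8 = 101.2 mm

101 mm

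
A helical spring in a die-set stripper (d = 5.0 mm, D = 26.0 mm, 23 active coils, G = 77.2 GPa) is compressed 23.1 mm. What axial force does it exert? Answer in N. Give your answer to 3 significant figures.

345 N

k = Gd⁴/(8D³N_a) = (77.2×10³)(5.0⁴)/(8·26.0³·23) = 14.92 N/mm
F = k·δ = 14.92 × 23.1 = 344.64 N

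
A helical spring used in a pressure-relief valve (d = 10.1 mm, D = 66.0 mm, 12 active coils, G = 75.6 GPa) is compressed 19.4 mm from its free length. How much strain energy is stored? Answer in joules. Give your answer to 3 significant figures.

5.36 J

k = Gd⁴/(8D³N_a) = (75.6×10³)(10.1⁴)/(8·66.0³·12) = 28.504 N/mm
U = ½kδ² = 0.5 × 28.504 × 19.4² = 5363.9 N·mm = 5.3639 J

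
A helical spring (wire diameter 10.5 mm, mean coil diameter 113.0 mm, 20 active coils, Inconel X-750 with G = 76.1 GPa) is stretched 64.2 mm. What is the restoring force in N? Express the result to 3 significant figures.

257 N

k = Gd⁴/(8D³N_a) = (76.1×10³)(10.5⁴)/(8·113.0³·20) = 4.0067 N/mm
F = k·δ = 4.0067 × 64.2 = 257.23 N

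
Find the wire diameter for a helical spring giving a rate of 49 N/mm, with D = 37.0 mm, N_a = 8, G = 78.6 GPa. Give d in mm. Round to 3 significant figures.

6.70 mm

d = (8D³N_a·k / G)^(1/4) = (8·37.0³·8·49 / (78.6×10³))^0.25
  = (2021)^0.25 = 6.7049 mm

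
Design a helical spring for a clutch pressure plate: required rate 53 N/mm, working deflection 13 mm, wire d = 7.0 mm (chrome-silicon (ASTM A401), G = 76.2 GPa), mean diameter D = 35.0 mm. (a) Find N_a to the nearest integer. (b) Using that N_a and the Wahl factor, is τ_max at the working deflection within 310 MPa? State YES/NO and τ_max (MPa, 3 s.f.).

N_a = Gd⁴/(8D³k) = (76.2×10³)(7.0⁴)/(8·35.0³·53) = 10.06 → N_a = 10
Actual rate k = Gd⁴/(8D³·10) = 53.34 N/mm
Working load F = kδ = 53.34·13 = 693.42 N
C = 35.0/7.0 = 5.0000; K_W = (4C−1)/(4C−4)+0.615/C = 1.3105
τ_max = K_W·8FD/(πd³) = 1.3105·180.18 = 236.13 MPa
τ_max ≤ 310 MPa → acceptable

(a) 10 coils; (b) YES, τ_max = 236 MPa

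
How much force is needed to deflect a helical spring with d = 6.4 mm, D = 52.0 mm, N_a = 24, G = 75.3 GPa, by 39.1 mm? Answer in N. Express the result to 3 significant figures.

k = Gd⁴/(8D³N_a) = (75.3×10³)(6.4⁴)/(8·52.0³·24) = 4.6795 N/mm
F = k·δ = 4.6795 × 39.1 = 182.97 N

183 N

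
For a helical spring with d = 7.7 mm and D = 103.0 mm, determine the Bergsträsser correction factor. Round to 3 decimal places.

C = D/d = 103.0/7.7 = 13.3766
K_B = (4C+2)/(4C−3) = 55.506/50.506 = 1.0990

1.099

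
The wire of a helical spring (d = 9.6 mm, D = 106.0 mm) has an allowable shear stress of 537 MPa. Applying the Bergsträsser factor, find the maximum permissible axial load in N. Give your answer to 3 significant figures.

C = D/d = 106.0/9.6 = 11.0417
K_B = (4C+2)/(4C−3) = 46.167/41.167 = 1.1215
τ_max = K·8FD/(πd³) → F_max = τ_allow·πd³/(8DK)
F_max = 537·π·9.6³/(8·106.0·1.1215) = 1.4926e+06/951 = 1569.5 N

1570 N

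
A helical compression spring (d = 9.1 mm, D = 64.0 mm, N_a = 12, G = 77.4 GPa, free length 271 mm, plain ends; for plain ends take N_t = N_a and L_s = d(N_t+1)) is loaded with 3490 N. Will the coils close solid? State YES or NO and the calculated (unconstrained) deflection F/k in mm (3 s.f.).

k = Gd⁴/(8D³N_a) = (77.4×10³)(9.1⁴)/(8·64.0³·12) = 21.091 N/mm
N_t = 12; L_s = 9.1·13 = 118.3 mm; δ_solid = L₀ − L_s = 271 − 118.3 = 152.7 mm
δ = F/k = 3490/21.091 = 165.47 mm
δ ≥ δ_solid → spring goes solid

YES, δ = 165 mm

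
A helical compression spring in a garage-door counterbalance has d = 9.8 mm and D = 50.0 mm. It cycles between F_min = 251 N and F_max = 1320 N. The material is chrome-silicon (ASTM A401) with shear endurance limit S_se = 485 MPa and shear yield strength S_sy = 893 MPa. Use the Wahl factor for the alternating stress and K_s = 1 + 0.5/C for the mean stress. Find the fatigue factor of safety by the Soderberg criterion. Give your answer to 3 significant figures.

3.08

C = D/d = 50.0/9.8 = 5.1020; K_W = (4C−1)/(4C−4)+0.615/C = 1.3034; K_s = 1+0.5/C = 1.0980
F_a = (F_max−F_min)/2 = 534.5 N; F_m = (F_max+F_min)/2 = 785.5 N
τ_a = K_W·8F_aD/(πd³) = 1.3034 × 72.307 = 94.243 MPa
τ_m = K_s·8F_mD/(πd³) = 1.0980 × 106.26 = 116.68 MPa
Soderberg: 1/n_f = τ_a/S_se + τ_m/S_sy = 94.243/485 + 116.68/893 = 0.19432 + 0.13066 = 0.32497
n_f = 1/0.32497 = 3.077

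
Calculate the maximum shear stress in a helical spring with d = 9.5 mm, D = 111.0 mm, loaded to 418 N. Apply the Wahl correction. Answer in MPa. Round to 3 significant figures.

Spring index C = D/d = 111.0/9.5 = 11.6842
K_W = (4C−1)/(4C−4) + 0.615/C = 45.737/42.737 + 0.0526 = 1.1228
τ₀ = 8FD/(πd³) = 8·418·111.0/(π·9.5³) = 371184/2693.5 = 137.81 MPa
τ_max = K·τ₀ = 1.1228 × 137.81 = 154.73 MPa

155 MPa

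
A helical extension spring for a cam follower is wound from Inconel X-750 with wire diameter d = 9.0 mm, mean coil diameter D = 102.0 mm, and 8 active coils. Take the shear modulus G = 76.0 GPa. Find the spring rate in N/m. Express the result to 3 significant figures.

k = Gd⁴/(8D³N_a) = (76.0×10³ × 9.0⁴) / (8 × 102.0³ × 8)
  = 4.98636e+08 / 6.79173e+07 = 7.3418 N/mm = 7341.8 N/m

7340 N/m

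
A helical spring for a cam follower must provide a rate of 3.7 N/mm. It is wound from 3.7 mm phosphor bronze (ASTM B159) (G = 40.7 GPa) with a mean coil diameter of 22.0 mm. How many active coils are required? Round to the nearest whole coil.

N_a = Gd⁴/(8D³k) = (40.7×10³ × 3.7⁴)/(8 × 22.0³ × 3.7)
    = 7.62784e+06 / 315181 = 24.2 → 24 coils

24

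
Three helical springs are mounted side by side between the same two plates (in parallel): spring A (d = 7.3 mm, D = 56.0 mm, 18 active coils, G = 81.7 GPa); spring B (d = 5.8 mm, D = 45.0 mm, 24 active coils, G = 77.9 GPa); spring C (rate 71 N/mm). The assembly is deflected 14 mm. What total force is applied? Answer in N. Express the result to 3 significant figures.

1190 N

k_A = Gd⁴/(8D³N_a) = (81.7×10³)(7.3⁴)/(8·56.0³·18) = 9.1746 N/mm
k_B = Gd⁴/(8D³N_a) = (77.9×10³)(5.8⁴)/(8·45.0³·24) = 5.0386 N/mm
Parallel: k_eq = 9.1746 + 5.0386 + 71 = 85.213 N/mm
F = k_eq·δ = 85.213·14 = 1193 N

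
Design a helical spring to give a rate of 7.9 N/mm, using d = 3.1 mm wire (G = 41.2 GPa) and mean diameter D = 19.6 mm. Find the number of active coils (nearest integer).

N_a = Gd⁴/(8D³k) = (41.2×10³ × 3.1⁴)/(8 × 19.6³ × 7.9)
    = 3.80491e+06 / 475867 = 7.996 → 8 coils

8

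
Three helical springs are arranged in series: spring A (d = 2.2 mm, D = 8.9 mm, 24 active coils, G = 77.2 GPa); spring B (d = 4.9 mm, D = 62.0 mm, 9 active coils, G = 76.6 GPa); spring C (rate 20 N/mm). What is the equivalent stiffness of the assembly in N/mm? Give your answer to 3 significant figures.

k_A = Gd⁴/(8D³N_a) = (77.2×10³)(2.2⁴)/(8·8.9³·24) = 13.361 N/mm
k_B = Gd⁴/(8D³N_a) = (76.6×10³)(4.9⁴)/(8·62.0³·9) = 2.5734 N/mm
Series: 1/k_eq = 1/13.361 + 1/2.5734 + 1/20 = 0.51344; k_eq = 1.9477 N/mm

1.95 N/mm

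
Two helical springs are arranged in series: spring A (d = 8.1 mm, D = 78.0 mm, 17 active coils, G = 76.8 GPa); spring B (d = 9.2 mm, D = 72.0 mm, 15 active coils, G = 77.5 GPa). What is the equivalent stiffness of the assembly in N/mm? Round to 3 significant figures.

k_A = Gd⁴/(8D³N_a) = (76.8×10³)(8.1⁴)/(8·78.0³·17) = 5.1225 N/mm
k_B = Gd⁴/(8D³N_a) = (77.5×10³)(9.2⁴)/(8·72.0³·15) = 12.396 N/mm
Series: 1/k_eq = 1/5.1225 + 1/12.396 = 0.27589; k_eq = 3.6246 N/mm

3.62 N/mm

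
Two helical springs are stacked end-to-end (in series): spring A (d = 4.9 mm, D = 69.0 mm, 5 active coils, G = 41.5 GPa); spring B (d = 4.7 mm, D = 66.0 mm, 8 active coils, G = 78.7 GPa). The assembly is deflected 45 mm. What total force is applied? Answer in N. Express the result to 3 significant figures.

k_A = Gd⁴/(8D³N_a) = (41.5×10³)(4.9⁴)/(8·69.0³·5) = 1.8206 N/mm
k_B = Gd⁴/(8D³N_a) = (78.7×10³)(4.7⁴)/(8·66.0³·8) = 2.0872 N/mm
Series: 1/k_eq = 1/1.8206 + 1/2.0872 = 1.0284; k_eq = 0.97241 N/mm
F = k_eq·δ = 0.97241·45 = 43.758 N

43.8 N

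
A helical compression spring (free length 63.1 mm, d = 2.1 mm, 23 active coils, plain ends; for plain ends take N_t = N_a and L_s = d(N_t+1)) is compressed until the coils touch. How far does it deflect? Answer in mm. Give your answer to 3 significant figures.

12.7 mm

N_t = 23; L_s = 2.1·24 = 50.4 mm
δ_solid = L₀ − L_s = 63.1 − 50.4 = 12.7 mm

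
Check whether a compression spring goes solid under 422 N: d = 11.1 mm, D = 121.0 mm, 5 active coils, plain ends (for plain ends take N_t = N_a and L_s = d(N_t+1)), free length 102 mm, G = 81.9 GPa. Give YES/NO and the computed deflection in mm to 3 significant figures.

NO, δ = 24.1 mm

k = Gd⁴/(8D³N_a) = (81.9×10³)(11.1⁴)/(8·121.0³·5) = 17.545 N/mm
N_t = 5; L_s = 11.1·6 = 66.6 mm; δ_solid = L₀ − L_s = 102 − 66.6 = 35.4 mm
δ = F/k = 422/17.545 = 24.052 mm
δ < δ_solid → spring does not go solid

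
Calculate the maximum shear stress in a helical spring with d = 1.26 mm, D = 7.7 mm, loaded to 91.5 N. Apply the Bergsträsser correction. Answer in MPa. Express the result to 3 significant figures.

Spring index C = D/d = 7.7/1.26 = 6.1111
K_B = (4C+2)/(4C−3) = 26.444/21.444 = 1.2332
τ₀ = 8FD/(πd³) = 8·91.5·7.7/(π·1.26³) = 5636.4/6.2844 = 896.89 MPa
τ_max = K·τ₀ = 1.2332 × 896.89 = 1106 MPa

1110 MPa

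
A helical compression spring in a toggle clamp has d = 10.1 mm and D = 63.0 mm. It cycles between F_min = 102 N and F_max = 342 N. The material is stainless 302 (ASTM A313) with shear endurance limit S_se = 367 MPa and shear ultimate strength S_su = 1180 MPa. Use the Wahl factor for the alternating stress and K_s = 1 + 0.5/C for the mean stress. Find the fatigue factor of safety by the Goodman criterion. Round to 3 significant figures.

C = D/d = 63.0/10.1 = 6.2376; K_W = (4C−1)/(4C−4)+0.615/C = 1.2418; K_s = 1+0.5/C = 1.0802
F_a = (F_max−F_min)/2 = 120 N; F_m = (F_max+F_min)/2 = 222 N
τ_a = K_W·8F_aD/(πd³) = 1.2418 × 18.685 = 23.203 MPa
τ_m = K_s·8F_mD/(πd³) = 1.0802 × 34.568 = 37.339 MPa
Goodman: 1/n_f = τ_a/S_se + τ_m/S_su = 23.203/367 + 37.339/1180 = 0.06322 + 0.03164 = 0.094867
n_f = 1/0.094867 = 10.54

10.5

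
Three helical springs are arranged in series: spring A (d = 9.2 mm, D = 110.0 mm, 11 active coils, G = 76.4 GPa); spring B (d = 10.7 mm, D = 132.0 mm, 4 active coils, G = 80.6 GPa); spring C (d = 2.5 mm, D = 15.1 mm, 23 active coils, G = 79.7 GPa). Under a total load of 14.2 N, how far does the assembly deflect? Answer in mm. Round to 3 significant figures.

k_A = Gd⁴/(8D³N_a) = (76.4×10³)(9.2⁴)/(8·110.0³·11) = 4.6729 N/mm
k_B = Gd⁴/(8D³N_a) = (80.6×10³)(10.7⁴)/(8·132.0³·4) = 14.355 N/mm
k_C = Gd⁴/(8D³N_a) = (79.7×10³)(2.5⁴)/(8·15.1³·23) = 4.9144 N/mm
Series: 1/k_eq = 1/4.6729 + 1/14.355 + 1/4.9144 = 0.48715; k_eq = 2.0528 N/mm
δ = F/k_eq = 14.2/2.0528 = 6.9175 mm

6.92 mm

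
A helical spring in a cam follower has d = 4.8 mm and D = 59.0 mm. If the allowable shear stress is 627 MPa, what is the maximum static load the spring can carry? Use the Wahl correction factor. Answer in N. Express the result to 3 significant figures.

413 N

C = D/d = 59.0/4.8 = 12.2917
K_W = (4C−1)/(4C−4) + 0.615/C = 48.167/45.167 + 0.0500 = 1.1165
τ_max = K·8FD/(πd³) → F_max = τ_allow·πd³/(8DK)
F_max = 627·π·4.8³/(8·59.0·1.1165) = 2.1784e+05/526.97 = 413.39 N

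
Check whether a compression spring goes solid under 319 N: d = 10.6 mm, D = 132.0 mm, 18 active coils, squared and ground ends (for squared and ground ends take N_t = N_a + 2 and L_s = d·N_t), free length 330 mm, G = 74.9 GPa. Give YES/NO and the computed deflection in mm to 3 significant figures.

NO, δ = 112 mm

k = Gd⁴/(8D³N_a) = (74.9×10³)(10.6⁴)/(8·132.0³·18) = 2.8551 N/mm
N_t = 20; L_s = 10.6·20 = 212 mm; δ_solid = L₀ − L_s = 330 − 212 = 118 mm
δ = F/k = 319/2.8551 = 111.73 mm
δ < δ_solid → spring does not go solid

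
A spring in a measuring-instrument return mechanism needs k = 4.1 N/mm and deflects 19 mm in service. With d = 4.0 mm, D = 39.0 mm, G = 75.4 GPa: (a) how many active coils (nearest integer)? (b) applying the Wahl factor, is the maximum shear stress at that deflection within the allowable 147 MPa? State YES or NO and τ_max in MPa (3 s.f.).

(a) 10 coils; (b) YES, τ_max = 138 MPa

N_a = Gd⁴/(8D³k) = (75.4×10³)(4.0⁴)/(8·39.0³·4.1) = 9.921 → N_a = 10
Actual rate k = Gd⁴/(8D³·10) = 4.0675 N/mm
Working load F = kδ = 4.0675·19 = 77.282 N
C = 39.0/4.0 = 9.7500; K_W = (4C−1)/(4C−4)+0.615/C = 1.1488
τ_max = K_W·8FD/(πd³) = 1.1488·119.92 = 137.77 MPa
τ_max ≤ 147 MPa → acceptable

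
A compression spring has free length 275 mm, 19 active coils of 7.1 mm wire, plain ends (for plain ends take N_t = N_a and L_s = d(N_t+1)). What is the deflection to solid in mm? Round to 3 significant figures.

133 mm

N_t = 19; L_s = 7.1·20 = 142 mm
δ_solid = L₀ − L_s = 275 − 142 = 133 mm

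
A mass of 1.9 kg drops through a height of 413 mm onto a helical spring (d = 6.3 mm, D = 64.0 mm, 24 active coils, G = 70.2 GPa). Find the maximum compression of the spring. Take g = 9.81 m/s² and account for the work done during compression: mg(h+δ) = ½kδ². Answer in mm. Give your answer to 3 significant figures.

k = Gd⁴/(8D³N_a) = (70.2×10³)(6.3⁴)/(8·64.0³·24) = 2.1971 N/mm
W = mg = 1.9 × 9.81 = 18.639 N
½kδ² − Wδ − Wh = 0 → δ = (W + √(W² + 2kWh))/k
δ = (18.639 + √(347.41 + 33826.8))/2.1971 = (18.639 + 184.86)/2.1971 = 92.621 mm

92.6 mm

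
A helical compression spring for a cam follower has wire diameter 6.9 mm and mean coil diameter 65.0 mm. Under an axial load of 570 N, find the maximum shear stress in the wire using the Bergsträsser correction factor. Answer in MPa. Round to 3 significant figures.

329 MPa

Spring index C = D/d = 65.0/6.9 = 9.4203
K_B = (4C+2)/(4C−3) = 39.681/34.681 = 1.1442
τ₀ = 8FD/(πd³) = 8·570·65.0/(π·6.9³) = 296400/1032 = 287.2 MPa
τ_max = K·τ₀ = 1.1442 × 287.2 = 328.6 MPa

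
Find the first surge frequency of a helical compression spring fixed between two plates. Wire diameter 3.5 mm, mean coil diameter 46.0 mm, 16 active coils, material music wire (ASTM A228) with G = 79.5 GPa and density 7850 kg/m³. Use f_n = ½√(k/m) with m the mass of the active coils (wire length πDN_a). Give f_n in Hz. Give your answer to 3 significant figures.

37.0 Hz

k = Gd⁴/(8D³N_a) = (79.5×10³)(3.5⁴)/(8·46.0³·16) = 0.95754 N/mm = 957.54 N/m
Wire length L = πDN_a = π·46.0·16 = 2312.2 mm
m = ρ·(πd²/4)·L = 7850 × 9.6211×10⁻⁶ m² × 2.3122 m = 0.17463 kg
f_n = ½√(k/m) = 0.5·√(957.54/0.17463) = 0.5·√(5483.2) = 37.024 Hz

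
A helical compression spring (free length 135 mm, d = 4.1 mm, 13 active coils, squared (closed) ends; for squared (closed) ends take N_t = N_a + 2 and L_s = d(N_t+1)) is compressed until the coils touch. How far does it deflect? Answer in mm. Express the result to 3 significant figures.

N_t = 15; L_s = 4.1·16 = 65.6 mm
δ_solid = L₀ − L_s = 135 − 65.6 = 69.4 mm

69.4 mm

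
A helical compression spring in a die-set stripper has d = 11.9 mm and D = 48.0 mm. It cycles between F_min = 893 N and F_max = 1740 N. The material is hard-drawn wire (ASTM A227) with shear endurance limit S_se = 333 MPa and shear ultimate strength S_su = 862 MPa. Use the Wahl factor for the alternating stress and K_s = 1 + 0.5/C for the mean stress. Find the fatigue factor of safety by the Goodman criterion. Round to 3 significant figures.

C = D/d = 48.0/11.9 = 4.0336; K_W = (4C−1)/(4C−4)+0.615/C = 1.3997; K_s = 1+0.5/C = 1.1240
F_a = (F_max−F_min)/2 = 423.5 N; F_m = (F_max+F_min)/2 = 1316.5 N
τ_a = K_W·8F_aD/(πd³) = 1.3997 × 30.718 = 42.996 MPa
τ_m = K_s·8F_mD/(πd³) = 1.1240 × 95.491 = 107.33 MPa
Goodman: 1/n_f = τ_a/S_se + τ_m/S_su = 42.996/333 + 107.33/862 = 0.12912 + 0.12451 = 0.25363
n_f = 1/0.25363 = 3.943

3.94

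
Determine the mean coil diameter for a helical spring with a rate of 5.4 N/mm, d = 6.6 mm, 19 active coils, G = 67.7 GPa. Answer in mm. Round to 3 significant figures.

53.9 mm

D = (Gd⁴/(8N_a·k))^(1/3) = (67.7×10³·6.6⁴/(8·19·5.4))^(1/3)
  = (156505)^(1/3) = 53.8901 mm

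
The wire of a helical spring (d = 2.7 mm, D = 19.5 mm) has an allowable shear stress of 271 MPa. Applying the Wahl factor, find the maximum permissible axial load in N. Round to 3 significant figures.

C = D/d = 19.5/2.7 = 7.2222
K_W = (4C−1)/(4C−4) + 0.615/C = 27.889/24.889 + 0.0852 = 1.2057
τ_max = K·8FD/(πd³) → F_max = τ_allow·πd³/(8DK)
F_max = 271·π·2.7³/(8·19.5·1.2057) = 16758/188.09 = 89.094 N

89.1 N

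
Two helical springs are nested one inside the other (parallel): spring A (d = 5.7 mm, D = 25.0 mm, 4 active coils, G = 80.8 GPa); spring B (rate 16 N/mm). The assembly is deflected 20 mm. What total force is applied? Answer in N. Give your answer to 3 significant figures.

k_A = Gd⁴/(8D³N_a) = (80.8×10³)(5.7⁴)/(8·25.0³·4) = 170.58 N/mm
Parallel: k_eq = 170.58 + 16 = 186.58 N/mm
F = k_eq·δ = 186.58·20 = 3731.7 N

3730 N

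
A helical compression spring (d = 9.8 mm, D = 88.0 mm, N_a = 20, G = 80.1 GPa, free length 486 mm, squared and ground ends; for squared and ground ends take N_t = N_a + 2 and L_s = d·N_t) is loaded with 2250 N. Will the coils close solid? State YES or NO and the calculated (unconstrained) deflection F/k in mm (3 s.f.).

YES, δ = 332 mm

k = Gd⁴/(8D³N_a) = (80.1×10³)(9.8⁴)/(8·88.0³·20) = 6.7759 N/mm
N_t = 22; L_s = 9.8·22 = 215.6 mm; δ_solid = L₀ − L_s = 486 − 215.6 = 270.4 mm
δ = F/k = 2250/6.7759 = 332.06 mm
δ ≥ δ_solid → spring goes solid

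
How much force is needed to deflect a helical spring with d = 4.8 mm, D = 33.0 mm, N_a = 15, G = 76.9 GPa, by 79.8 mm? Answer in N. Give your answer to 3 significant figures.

755 N

k = Gd⁴/(8D³N_a) = (76.9×10³)(4.8⁴)/(8·33.0³·15) = 9.466 N/mm
F = k·δ = 9.466 × 79.8 = 755.39 N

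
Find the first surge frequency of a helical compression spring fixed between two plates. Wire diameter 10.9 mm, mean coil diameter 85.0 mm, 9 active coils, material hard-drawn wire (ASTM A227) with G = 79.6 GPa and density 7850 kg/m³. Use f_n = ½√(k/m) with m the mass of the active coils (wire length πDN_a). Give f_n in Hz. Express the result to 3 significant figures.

60.1 Hz

k = Gd⁴/(8D³N_a) = (79.6×10³)(10.9⁴)/(8·85.0³·9) = 25.411 N/mm = 25411 N/m
Wire length L = πDN_a = π·85.0·9 = 2403.3 mm
m = ρ·(πd²/4)·L = 7850 × 93.313×10⁻⁶ m² × 2.4033 m = 1.7605 kg
f_n = ½√(k/m) = 0.5·√(25411/1.7605) = 0.5·√(14435) = 60.072 Hz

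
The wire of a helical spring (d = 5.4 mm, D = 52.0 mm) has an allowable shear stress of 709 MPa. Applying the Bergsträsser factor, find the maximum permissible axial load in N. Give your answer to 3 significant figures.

C = D/d = 52.0/5.4 = 9.6296
K_B = (4C+2)/(4C−3) = 40.519/35.519 = 1.1408
τ_max = K·8FD/(πd³) → F_max = τ_allow·πd³/(8DK)
F_max = 709·π·5.4³/(8·52.0·1.1408) = 3.5073e+05/474.56 = 739.07 N

739 N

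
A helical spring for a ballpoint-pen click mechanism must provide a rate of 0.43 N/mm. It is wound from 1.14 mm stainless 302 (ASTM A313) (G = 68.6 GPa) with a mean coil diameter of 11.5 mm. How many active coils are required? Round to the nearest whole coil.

22

N_a = Gd⁴/(8D³k) = (68.6×10³ × 1.14⁴)/(8 × 11.5³ × 0.43)
    = 115863 / 5231.81 = 22.15 → 22 coils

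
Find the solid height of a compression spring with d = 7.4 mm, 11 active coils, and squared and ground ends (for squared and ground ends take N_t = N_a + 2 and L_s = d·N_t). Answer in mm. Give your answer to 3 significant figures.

squared and ground ends: N_t = N_a + 2 = 11 + 2 = 13
L_s = d·N_t = 7.4 × 13 = 96.2 mm

96.2 mm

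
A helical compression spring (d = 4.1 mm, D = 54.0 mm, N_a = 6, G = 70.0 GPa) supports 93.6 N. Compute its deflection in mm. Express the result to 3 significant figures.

k = Gd⁴/(8D³N_a) = (70.0×10³)(4.1⁴)/(8·54.0³·6) = 2.617 N/mm
δ = F/k = 93.6 / 2.617 = 35.766 mm

35.8 mm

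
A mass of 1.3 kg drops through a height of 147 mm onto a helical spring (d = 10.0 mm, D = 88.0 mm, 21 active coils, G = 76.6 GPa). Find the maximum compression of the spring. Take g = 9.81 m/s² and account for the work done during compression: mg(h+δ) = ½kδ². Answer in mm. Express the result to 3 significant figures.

25.7 mm

k = Gd⁴/(8D³N_a) = (76.6×10³)(10.0⁴)/(8·88.0³·21) = 6.6907 N/mm
W = mg = 1.3 × 9.81 = 12.753 N
½kδ² − Wδ − Wh = 0 → δ = (W + √(W² + 2kWh))/k
δ = (12.753 + √(162.64 + 25086))/6.6907 = (12.753 + 158.9)/6.6907 = 25.655 mm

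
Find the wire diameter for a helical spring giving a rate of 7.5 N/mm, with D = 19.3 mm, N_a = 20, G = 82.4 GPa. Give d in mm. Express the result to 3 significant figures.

d = (8D³N_a·k / G)^(1/4) = (8·19.3³·20·7.5 / (82.4×10³))^0.25
  = (104.7)^0.25 = 3.1988 mm

3.20 mm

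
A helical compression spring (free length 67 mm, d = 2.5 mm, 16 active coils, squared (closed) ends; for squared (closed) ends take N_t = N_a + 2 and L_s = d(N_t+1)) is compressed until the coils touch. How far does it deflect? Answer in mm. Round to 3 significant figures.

N_t = 18; L_s = 2.5·19 = 47.5 mm
δ_solid = L₀ − L_s = 67 − 47.5 = 19.5 mm

19.5 mm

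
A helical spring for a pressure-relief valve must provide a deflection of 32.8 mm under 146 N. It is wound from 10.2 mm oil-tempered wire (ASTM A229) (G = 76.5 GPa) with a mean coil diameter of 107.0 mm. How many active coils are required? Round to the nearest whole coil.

Required rate k = F/δ = 146/32.8 = 4.4512 N/mm
N_a = Gd⁴/(8D³k) = (76.5×10³ × 10.2⁴)/(8 × 107.0³ × 4.4512)
    = 8.28061e+08 / 4.36235e+07 = 18.98 → 19 coils

19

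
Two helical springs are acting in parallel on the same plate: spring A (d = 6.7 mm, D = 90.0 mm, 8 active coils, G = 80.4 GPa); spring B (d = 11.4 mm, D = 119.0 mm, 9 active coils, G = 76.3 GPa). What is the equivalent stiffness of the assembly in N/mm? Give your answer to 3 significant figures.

14.1 N/mm

k_A = Gd⁴/(8D³N_a) = (80.4×10³)(6.7⁴)/(8·90.0³·8) = 3.4725 N/mm
k_B = Gd⁴/(8D³N_a) = (76.3×10³)(11.4⁴)/(8·119.0³·9) = 10.621 N/mm
Parallel: k_eq = 3.4725 + 10.621 = 14.094 N/mm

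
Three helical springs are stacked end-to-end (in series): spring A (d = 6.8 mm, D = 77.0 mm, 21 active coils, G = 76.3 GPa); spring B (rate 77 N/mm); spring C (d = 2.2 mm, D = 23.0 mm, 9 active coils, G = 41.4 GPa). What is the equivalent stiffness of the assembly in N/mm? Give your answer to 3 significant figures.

0.721 N/mm

k_A = Gd⁴/(8D³N_a) = (76.3×10³)(6.8⁴)/(8·77.0³·21) = 2.1271 N/mm
k_C = Gd⁴/(8D³N_a) = (41.4×10³)(2.2⁴)/(8·23.0³·9) = 1.1071 N/mm
Series: 1/k_eq = 1/2.1271 + 1/77 + 1/1.1071 = 1.3864; k_eq = 0.72129 N/mm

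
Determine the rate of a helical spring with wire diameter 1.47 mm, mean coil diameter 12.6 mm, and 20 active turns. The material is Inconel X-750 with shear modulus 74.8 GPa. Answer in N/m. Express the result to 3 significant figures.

1090 N/m

k = Gd⁴/(8D³N_a) = (74.8×10³ × 1.47⁴) / (8 × 12.6³ × 20)
  = 349278 / 320060 = 1.0913 N/mm = 1091.3 N/m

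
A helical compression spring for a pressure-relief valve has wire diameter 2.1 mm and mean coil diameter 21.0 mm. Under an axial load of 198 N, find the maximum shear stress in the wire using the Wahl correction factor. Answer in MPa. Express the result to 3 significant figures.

Spring index C = D/d = 21.0/2.1 = 10.0000
K_W = (4C−1)/(4C−4) + 0.615/C = 39.000/36.000 + 0.0615 = 1.1448
τ₀ = 8FD/(πd³) = 8·198·21.0/(π·2.1³) = 33264/29.094 = 1143.3 MPa
τ_max = K·τ₀ = 1.1448 × 1143.3 = 1308.9 MPa

1310 MPa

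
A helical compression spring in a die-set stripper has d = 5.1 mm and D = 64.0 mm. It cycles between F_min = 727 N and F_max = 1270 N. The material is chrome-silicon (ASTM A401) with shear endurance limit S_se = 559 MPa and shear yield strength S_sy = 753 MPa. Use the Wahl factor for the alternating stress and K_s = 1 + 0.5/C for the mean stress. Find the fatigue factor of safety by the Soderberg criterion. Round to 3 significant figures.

C = D/d = 64.0/5.1 = 12.5490; K_W = (4C−1)/(4C−4)+0.615/C = 1.1139; K_s = 1+0.5/C = 1.0398
F_a = (F_max−F_min)/2 = 271.5 N; F_m = (F_max+F_min)/2 = 998.5 N
τ_a = K_W·8F_aD/(πd³) = 1.1139 × 333.56 = 371.57 MPa
τ_m = K_s·8F_mD/(πd³) = 1.0398 × 1226.8 = 1275.6 MPa
Soderberg: 1/n_f = τ_a/S_se + τ_m/S_sy = 371.57/559 + 1275.6/753 = 0.66471 + 1.69407 = 2.3588
n_f = 1/2.3588 = 0.4239

0.424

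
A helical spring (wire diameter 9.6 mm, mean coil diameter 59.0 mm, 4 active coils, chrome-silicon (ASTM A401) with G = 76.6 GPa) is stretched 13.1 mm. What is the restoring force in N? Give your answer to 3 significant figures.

k = Gd⁴/(8D³N_a) = (76.6×10³)(9.6⁴)/(8·59.0³·4) = 98.994 N/mm
F = k·δ = 98.994 × 13.1 = 1296.8 N

1300 N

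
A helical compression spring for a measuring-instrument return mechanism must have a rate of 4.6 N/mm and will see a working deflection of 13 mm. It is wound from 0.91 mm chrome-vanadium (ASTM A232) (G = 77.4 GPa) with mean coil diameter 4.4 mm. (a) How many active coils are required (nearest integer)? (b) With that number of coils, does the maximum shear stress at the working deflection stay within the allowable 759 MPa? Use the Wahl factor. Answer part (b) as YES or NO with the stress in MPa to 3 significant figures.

N_a = Gd⁴/(8D³k) = (77.4×10³)(0.91⁴)/(8·4.4³·4.6) = 16.93 → N_a = 17
Actual rate k = Gd⁴/(8D³·17) = 4.5815 N/mm
Working load F = kδ = 4.5815·13 = 59.56 N
C = 4.4/0.91 = 4.8352; K_W = (4C−1)/(4C−4)+0.615/C = 1.3228
τ_max = K_W·8FD/(πd³) = 1.3228·885.57 = 1171.4 MPa
τ_max > 759 MPa → exceeds allowable

(a) 17 coils; (b) NO, τ_max = 1170 MPa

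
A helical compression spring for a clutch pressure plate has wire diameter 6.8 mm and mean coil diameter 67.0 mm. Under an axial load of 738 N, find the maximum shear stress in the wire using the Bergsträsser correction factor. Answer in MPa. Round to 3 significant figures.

455 MPa

Spring index C = D/d = 67.0/6.8 = 9.8529
K_B = (4C+2)/(4C−3) = 41.412/36.412 = 1.1373
τ₀ = 8FD/(πd³) = 8·738·67.0/(π·6.8³) = 395568/987.82 = 400.45 MPa
τ_max = K·τ₀ = 1.1373 × 400.45 = 455.44 MPa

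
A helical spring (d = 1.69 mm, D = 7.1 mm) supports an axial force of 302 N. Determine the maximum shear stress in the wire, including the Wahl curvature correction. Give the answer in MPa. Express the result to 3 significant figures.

Spring index C = D/d = 7.1/1.69 = 4.2012
K_W = (4C−1)/(4C−4) + 0.615/C = 15.805/12.805 + 0.1464 = 1.3807
τ₀ = 8FD/(πd³) = 8·302·7.1/(π·1.69³) = 17153.6/15.164 = 1131.2 MPa
τ_max = K·τ₀ = 1.3807 × 1131.2 = 1561.8 MPa

1560 MPa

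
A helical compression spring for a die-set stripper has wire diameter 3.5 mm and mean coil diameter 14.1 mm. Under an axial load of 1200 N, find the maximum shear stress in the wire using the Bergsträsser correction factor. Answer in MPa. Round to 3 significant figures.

1390 MPa

Spring index C = D/d = 14.1/3.5 = 4.0286
K_B = (4C+2)/(4C−3) = 18.114/13.114 = 1.3813
τ₀ = 8FD/(πd³) = 8·1200·14.1/(π·3.5³) = 135360/134.7 = 1004.9 MPa
τ_max = K·τ₀ = 1.3813 × 1004.9 = 1388.1 MPa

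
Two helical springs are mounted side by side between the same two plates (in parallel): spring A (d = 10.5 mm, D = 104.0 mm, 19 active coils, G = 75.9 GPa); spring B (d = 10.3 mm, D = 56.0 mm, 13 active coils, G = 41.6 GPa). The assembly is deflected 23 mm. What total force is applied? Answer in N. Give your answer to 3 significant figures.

714 N

k_A = Gd⁴/(8D³N_a) = (75.9×10³)(10.5⁴)/(8·104.0³·19) = 5.3958 N/mm
k_B = Gd⁴/(8D³N_a) = (41.6×10³)(10.3⁴)/(8·56.0³·13) = 25.636 N/mm
Parallel: k_eq = 5.3958 + 25.636 = 31.031 N/mm
F = k_eq·δ = 31.031·23 = 713.72 N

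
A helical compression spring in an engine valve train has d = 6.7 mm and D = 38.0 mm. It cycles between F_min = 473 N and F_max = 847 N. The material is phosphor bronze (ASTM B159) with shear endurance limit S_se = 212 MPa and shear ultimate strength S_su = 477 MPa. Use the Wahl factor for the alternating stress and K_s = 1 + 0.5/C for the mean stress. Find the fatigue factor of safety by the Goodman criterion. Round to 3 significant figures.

1.18

C = D/d = 38.0/6.7 = 5.6716; K_W = (4C−1)/(4C−4)+0.615/C = 1.2690; K_s = 1+0.5/C = 1.0882
F_a = (F_max−F_min)/2 = 187 N; F_m = (F_max+F_min)/2 = 660 N
τ_a = K_W·8F_aD/(πd³) = 1.2690 × 60.165 = 76.347 MPa
τ_m = K_s·8F_mD/(πd³) = 1.0882 × 212.35 = 231.07 MPa
Goodman: 1/n_f = τ_a/S_se + τ_m/S_su = 76.347/212 + 231.07/477 = 0.36013 + 0.48441 = 0.84454
n_f = 1/0.84454 = 1.184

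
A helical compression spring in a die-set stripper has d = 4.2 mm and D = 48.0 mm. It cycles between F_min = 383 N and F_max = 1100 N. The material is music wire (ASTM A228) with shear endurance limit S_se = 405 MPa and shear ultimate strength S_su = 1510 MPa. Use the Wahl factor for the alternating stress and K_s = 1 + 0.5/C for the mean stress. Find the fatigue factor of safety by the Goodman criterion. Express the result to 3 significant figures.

C = D/d = 48.0/4.2 = 11.4286; K_W = (4C−1)/(4C−4)+0.615/C = 1.1257; K_s = 1+0.5/C = 1.0437
F_a = (F_max−F_min)/2 = 358.5 N; F_m = (F_max+F_min)/2 = 741.5 N
τ_a = K_W·8F_aD/(πd³) = 1.1257 × 591.46 = 665.82 MPa
τ_m = K_s·8F_mD/(πd³) = 1.0437 × 1223.3 = 1276.9 MPa
Goodman: 1/n_f = τ_a/S_se + τ_m/S_su = 665.82/405 + 1276.9/1510 = 1.64400 + 0.84560 = 2.4896
n_f = 1/2.4896 = 0.4017

0.402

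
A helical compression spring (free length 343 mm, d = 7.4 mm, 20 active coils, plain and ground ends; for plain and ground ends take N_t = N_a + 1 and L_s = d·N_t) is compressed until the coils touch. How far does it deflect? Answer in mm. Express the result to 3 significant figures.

188 mm

N_t = 21; L_s = 7.4·21 = 155.4 mm
δ_solid = L₀ − L_s = 343 − 155.4 = 187.6 mm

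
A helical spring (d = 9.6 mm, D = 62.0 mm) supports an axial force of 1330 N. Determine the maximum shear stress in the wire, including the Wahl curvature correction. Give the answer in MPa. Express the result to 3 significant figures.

293 MPa

Spring index C = D/d = 62.0/9.6 = 6.4583
K_W = (4C−1)/(4C−4) + 0.615/C = 24.833/21.833 + 0.0952 = 1.2326
τ₀ = 8FD/(πd³) = 8·1330·62.0/(π·9.6³) = 659680/2779.5 = 237.34 MPa
τ_max = K·τ₀ = 1.2326 × 237.34 = 292.55 MPa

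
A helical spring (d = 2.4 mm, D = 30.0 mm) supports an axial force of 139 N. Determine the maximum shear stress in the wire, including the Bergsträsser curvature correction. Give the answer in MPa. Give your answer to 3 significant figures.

850 MPa

Spring index C = D/d = 30.0/2.4 = 12.5000
K_B = (4C+2)/(4C−3) = 52.000/47.000 = 1.1064
τ₀ = 8FD/(πd³) = 8·139·30.0/(π·2.4³) = 33360/43.429 = 768.14 MPa
τ_max = K·τ₀ = 1.1064 × 768.14 = 849.86 MPa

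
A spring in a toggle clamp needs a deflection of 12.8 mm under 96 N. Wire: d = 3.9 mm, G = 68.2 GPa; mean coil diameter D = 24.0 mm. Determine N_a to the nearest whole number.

Required rate k = F/δ = 96/12.8 = 7.5 N/mm
N_a = Gd⁴/(8D³k) = (68.2×10³ × 3.9⁴)/(8 × 24.0³ × 7.5)
    = 1.57777e+07 / 829440 = 19.02 → 19 coils

19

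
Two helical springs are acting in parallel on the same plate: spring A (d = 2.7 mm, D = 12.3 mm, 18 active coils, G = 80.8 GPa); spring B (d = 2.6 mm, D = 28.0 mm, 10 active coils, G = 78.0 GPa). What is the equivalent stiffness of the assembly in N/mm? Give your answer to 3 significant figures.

k_A = Gd⁴/(8D³N_a) = (80.8×10³)(2.7⁴)/(8·12.3³·18) = 16.025 N/mm
k_B = Gd⁴/(8D³N_a) = (78.0×10³)(2.6⁴)/(8·28.0³·10) = 2.0297 N/mm
Parallel: k_eq = 16.025 + 2.0297 = 18.054 N/mm

18.1 N/mm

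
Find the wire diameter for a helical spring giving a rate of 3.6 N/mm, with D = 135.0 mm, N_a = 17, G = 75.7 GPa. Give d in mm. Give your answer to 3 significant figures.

d = (8D³N_a·k / G)^(1/4) = (8·135.0³·17·3.6 / (75.7×10³))^0.25
  = (15913)^0.25 = 11.2315 mm

11.2 mm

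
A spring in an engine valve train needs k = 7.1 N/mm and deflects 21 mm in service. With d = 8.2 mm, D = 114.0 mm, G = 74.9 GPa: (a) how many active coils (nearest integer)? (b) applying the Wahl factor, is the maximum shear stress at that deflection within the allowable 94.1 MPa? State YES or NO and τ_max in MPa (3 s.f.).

(a) 4 coils; (b) YES, τ_max = 87.1 MPa

N_a = Gd⁴/(8D³k) = (74.9×10³)(8.2⁴)/(8·114.0³·7.1) = 4.024 → N_a = 4
Actual rate k = Gd⁴/(8D³·4) = 7.1429 N/mm
Working load F = kδ = 7.1429·21 = 150 N
C = 114.0/8.2 = 13.9024; K_W = (4C−1)/(4C−4)+0.615/C = 1.1024
τ_max = K_W·8FD/(πd³) = 1.1024·78.976 = 87.06 MPa
τ_max ≤ 94.1 MPa → acceptable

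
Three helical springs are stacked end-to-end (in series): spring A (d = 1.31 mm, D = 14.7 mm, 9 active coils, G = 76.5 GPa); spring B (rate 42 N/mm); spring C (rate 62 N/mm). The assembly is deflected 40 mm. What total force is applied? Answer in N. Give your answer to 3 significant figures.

37.9 N

k_A = Gd⁴/(8D³N_a) = (76.5×10³)(1.31⁴)/(8·14.7³·9) = 0.98506 N/mm
Series: 1/k_eq = 1/0.98506 + 1/42 + 1/62 = 1.0551; k_eq = 0.94777 N/mm
F = k_eq·δ = 0.94777·40 = 37.911 N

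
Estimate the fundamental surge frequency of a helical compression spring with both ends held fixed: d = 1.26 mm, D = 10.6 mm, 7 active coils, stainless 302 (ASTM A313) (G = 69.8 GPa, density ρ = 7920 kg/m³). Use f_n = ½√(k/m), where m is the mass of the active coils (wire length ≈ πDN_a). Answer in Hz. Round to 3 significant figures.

k = Gd⁴/(8D³N_a) = (69.8×10³)(1.26⁴)/(8·10.6³·7) = 2.6377 N/mm = 2637.7 N/m
Wire length L = πDN_a = π·10.6·7 = 233.11 mm
m = ρ·(πd²/4)·L = 7920 × 1.2469×10⁻⁶ m² × 0.23311 m = 0.002302 kg
f_n = ½√(k/m) = 0.5·√(2637.7/0.002302) = 0.5·√(1.1458e+06) = 535.22 Hz

535 Hz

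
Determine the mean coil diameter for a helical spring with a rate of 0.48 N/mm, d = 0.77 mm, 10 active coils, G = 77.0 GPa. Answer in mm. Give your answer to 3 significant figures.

D = (Gd⁴/(8N_a·k))^(1/3) = (77.0×10³·0.77⁴/(8·10·0.48))^(1/3)
  = (704.892)^(1/3) = 8.8997 mm

8.90 mm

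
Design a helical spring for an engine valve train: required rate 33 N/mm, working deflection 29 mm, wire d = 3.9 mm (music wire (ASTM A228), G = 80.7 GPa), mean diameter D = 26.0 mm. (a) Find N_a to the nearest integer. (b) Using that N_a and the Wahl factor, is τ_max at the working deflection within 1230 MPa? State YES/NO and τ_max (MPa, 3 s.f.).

(a) 4 coils; (b) NO, τ_max = 1320 MPa

N_a = Gd⁴/(8D³k) = (80.7×10³)(3.9⁴)/(8·26.0³·33) = 4.024 → N_a = 4
Actual rate k = Gd⁴/(8D³·4) = 33.194 N/mm
Working load F = kδ = 33.194·29 = 962.63 N
C = 26.0/3.9 = 6.6667; K_W = (4C−1)/(4C−4)+0.615/C = 1.2246
τ_max = K_W·8FD/(πd³) = 1.2246·1074.4 = 1315.8 MPa
τ_max > 1230 MPa → exceeds allowable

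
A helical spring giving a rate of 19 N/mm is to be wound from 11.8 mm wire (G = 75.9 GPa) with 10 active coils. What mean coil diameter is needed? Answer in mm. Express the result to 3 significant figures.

98.9 mm

D = (Gd⁴/(8N_a·k))^(1/3) = (75.9×10³·11.8⁴/(8·10·19))^(1/3)
  = (968113)^(1/3) = 98.9256 mm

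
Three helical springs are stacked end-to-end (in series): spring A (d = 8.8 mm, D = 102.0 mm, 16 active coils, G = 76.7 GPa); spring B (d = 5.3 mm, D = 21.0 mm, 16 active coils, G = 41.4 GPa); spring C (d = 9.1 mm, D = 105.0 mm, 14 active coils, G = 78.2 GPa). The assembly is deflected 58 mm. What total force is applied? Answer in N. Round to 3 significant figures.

101 N

k_A = Gd⁴/(8D³N_a) = (76.7×10³)(8.8⁴)/(8·102.0³·16) = 3.3862 N/mm
k_B = Gd⁴/(8D³N_a) = (41.4×10³)(5.3⁴)/(8·21.0³·16) = 27.557 N/mm
k_C = Gd⁴/(8D³N_a) = (78.2×10³)(9.1⁴)/(8·105.0³·14) = 4.1361 N/mm
Series: 1/k_eq = 1/3.3862 + 1/27.557 + 1/4.1361 = 0.57338; k_eq = 1.744 N/mm
F = k_eq·δ = 1.744·58 = 101.15 N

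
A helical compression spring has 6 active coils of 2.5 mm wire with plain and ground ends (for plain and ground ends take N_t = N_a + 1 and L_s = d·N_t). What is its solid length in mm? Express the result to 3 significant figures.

17.5 mm

plain and ground ends: N_t = N_a + 1 = 6 + 1 = 7
L_s = d·N_t = 2.5 × 7 = 17.5 mm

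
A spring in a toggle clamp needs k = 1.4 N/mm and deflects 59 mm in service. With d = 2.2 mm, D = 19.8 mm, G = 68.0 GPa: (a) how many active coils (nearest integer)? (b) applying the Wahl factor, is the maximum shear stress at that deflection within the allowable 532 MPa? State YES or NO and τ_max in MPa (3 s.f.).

(a) 18 coils; (b) YES, τ_max = 463 MPa

N_a = Gd⁴/(8D³k) = (68.0×10³)(2.2⁴)/(8·19.8³·1.4) = 18.32 → N_a = 18
Actual rate k = Gd⁴/(8D³·18) = 1.4251 N/mm
Working load F = kδ = 1.4251·59 = 84.08 N
C = 19.8/2.2 = 9.0000; K_W = (4C−1)/(4C−4)+0.615/C = 1.1621
τ_max = K_W·8FD/(πd³) = 1.1621·398.14 = 462.67 MPa
τ_max ≤ 532 MPa → acceptable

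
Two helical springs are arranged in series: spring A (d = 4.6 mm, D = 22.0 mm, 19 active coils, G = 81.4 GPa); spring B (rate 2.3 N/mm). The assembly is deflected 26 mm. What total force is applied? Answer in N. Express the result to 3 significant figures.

54.3 N

k_A = Gd⁴/(8D³N_a) = (81.4×10³)(4.6⁴)/(8·22.0³·19) = 22.519 N/mm
Series: 1/k_eq = 1/22.519 + 1/2.3 = 0.47919; k_eq = 2.0869 N/mm
F = k_eq·δ = 2.0869·26 = 54.258 N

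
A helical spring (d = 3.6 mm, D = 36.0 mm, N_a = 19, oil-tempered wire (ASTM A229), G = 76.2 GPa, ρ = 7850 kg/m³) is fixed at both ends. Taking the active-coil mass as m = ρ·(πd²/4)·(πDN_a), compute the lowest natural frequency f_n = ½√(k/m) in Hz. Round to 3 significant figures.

51.3 Hz

k = Gd⁴/(8D³N_a) = (76.2×10³)(3.6⁴)/(8·36.0³·19) = 1.8047 N/mm = 1804.7 N/m
Wire length L = πDN_a = π·36.0·19 = 2148.8 mm
m = ρ·(πd²/4)·L = 7850 × 10.179×10⁻⁶ m² × 2.1488 m = 0.1717 kg
f_n = ½√(k/m) = 0.5·√(1804.7/0.1717) = 0.5·√(10511) = 51.262 Hz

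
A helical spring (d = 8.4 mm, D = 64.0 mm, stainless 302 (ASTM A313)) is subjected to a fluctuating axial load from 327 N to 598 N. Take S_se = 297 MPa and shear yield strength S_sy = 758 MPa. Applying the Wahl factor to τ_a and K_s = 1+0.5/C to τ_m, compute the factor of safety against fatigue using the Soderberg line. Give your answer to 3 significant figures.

3.04

C = D/d = 64.0/8.4 = 7.6190; K_W = (4C−1)/(4C−4)+0.615/C = 1.1940; K_s = 1+0.5/C = 1.0656
F_a = (F_max−F_min)/2 = 135.5 N; F_m = (F_max+F_min)/2 = 462.5 N
τ_a = K_W·8F_aD/(πd³) = 1.1940 × 37.258 = 44.487 MPa
τ_m = K_s·8F_mD/(πd³) = 1.0656 × 127.17 = 135.52 MPa
Soderberg: 1/n_f = τ_a/S_se + τ_m/S_sy = 44.487/297 + 135.52/758 = 0.14979 + 0.17878 = 0.32857
n_f = 1/0.32857 = 3.043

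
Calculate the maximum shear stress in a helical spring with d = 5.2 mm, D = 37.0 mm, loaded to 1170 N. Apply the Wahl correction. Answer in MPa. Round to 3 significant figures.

948 MPa

Spring index C = D/d = 37.0/5.2 = 7.1154
K_W = (4C−1)/(4C−4) + 0.615/C = 27.462/24.462 + 0.0864 = 1.2091
τ₀ = 8FD/(πd³) = 8·1170·37.0/(π·5.2³) = 346320/441.73 = 784 MPa
τ_max = K·τ₀ = 1.2091 × 784 = 947.92 MPa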